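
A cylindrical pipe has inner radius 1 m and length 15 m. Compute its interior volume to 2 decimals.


Shape: cylinder
Radius r = 1 m, Height h = 15 m
Formula: V = pi * r^2 * h
r^2 = 1
V = pi * 1 * 15
V = 15 * pi
V = 47.12
47.12 m^3


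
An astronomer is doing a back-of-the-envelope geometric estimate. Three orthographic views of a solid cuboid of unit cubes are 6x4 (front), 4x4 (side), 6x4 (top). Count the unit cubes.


Orthographic views of a solid rectangular block:
Front view 6 x 4 -> length = 6, height = 4
Side view 4 x 4 -> width = 4, height = 4 (consistent)
Top view 6 x 4 -> confirms length = 6, width = 4
The block is 6 x 4 x 4.
Total unit cubes = 6 * 4 * 4 = 96
96 unit cubes


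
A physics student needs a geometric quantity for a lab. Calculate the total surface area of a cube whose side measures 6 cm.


Shape: cube
Side s = 6 cm
A cube has 6 square faces.
Formula: SA = 6 * s^2
s^2 = 36
SA = 6 * 36
SA = 216
216 cm^2


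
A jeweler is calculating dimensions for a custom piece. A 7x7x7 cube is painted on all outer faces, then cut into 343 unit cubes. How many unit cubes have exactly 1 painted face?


Large cube: 7 x 7 x 7, cut into unit cubes.
n = 7, so n - 2 = 5
Cubes with 1 painted face lie in the interior of each face.
A cube has 6 faces; each contributes (n - 2)^2 = 25 such cubes.
Count = 6 * 25 = 150
150 unit cubes


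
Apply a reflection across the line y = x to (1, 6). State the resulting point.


Transformation: reflection
Original point: (1, 6)
Rule for reflection over y = x: (x, y) -> (y, x)
Apply: (1, 6) -> (6, 1)
(6, 1)


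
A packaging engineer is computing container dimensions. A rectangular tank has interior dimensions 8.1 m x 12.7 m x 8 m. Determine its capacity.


Shape: rectangular prism
l = 8.1 m, w = 12.7 m, h = 8 m
Formula: V = l * w * h
V = 8.1 * 12.7 * 8
V = 102.87 * 8
V = 822.96
822.96 m^3


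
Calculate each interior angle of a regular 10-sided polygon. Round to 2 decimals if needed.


Shape: regular decagon (10 sides)
Formula: interior angle = (n - 2) * 180 / n
(n - 2) = 8
(n - 2) * 180 = 1440
angle = 1440 / 10
angle = 144
144 degrees


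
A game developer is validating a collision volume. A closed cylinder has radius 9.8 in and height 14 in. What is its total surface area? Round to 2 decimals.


Shape: closed cylinder
Radius r = 9.8 in, Height h = 14 in
Formula: SA = 2*pi*r^2 + 2*pi*r*h = 2*pi*r*(r + h)
r + h = 23.8
2 * r * (r + h) = 2 * 9.8 * 23.8 = 466.48
SA = 466.48 * pi
SA = 1465.49
1465.49 in^2


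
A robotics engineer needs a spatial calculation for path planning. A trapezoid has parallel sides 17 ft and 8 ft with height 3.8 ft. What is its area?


Shape: trapezoid
Parallel sides a = 17 ft, b = 8 ft; Height h = 3.8 ft
Formula: A = (a + b) * h / 2
a + b = 17 + 8 = 25
A = 25 * 3.8 / 2
A = 95 / 2
A = 47.5
47.5 ft^2


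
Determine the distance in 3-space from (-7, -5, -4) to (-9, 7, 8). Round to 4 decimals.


3D distance between two points
P1 = (-7, -5, -4), P2 = (-9, 7, 8)
Formula: d = sqrt((x2-x1)^2 + (y2-y1)^2 + (z2-z1)^2)
dx = -9 - -7 = -2
dy = 7 - -5 = 12
dz = 8 - -4 = 12
dx^2 + dy^2 + dz^2 = 4 + 144 + 144 = 292
d = sqrt(292)
d = 17.088
17.088 units


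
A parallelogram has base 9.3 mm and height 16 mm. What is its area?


Shape: parallelogram
Base b = 9.3 mm, Height h = 16 mm
Formula: A = b * h
A = 9.3 * 16
A = 148.8
148.8 mm^2


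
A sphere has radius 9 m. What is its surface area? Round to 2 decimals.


Shape: sphere
Radius r = 9 m
Formula: SA = 4 * pi * r^2
r^2 = 81
SA = 4 * pi * 81
SA = 324 * pi
SA = 1017.88
1017.88 m^2


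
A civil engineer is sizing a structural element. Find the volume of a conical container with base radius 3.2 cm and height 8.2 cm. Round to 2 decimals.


Shape: cone
Radius r = 3.2 cm, Height h = 8.2 cm
Formula: V = (1/3) * pi * r^2 * h
r^2 = 10.24
pi * r^2 * h = pi * 10.24 * 8.2 = 83.968 * pi
V = 83.968 * pi / 3
V = 87.93
87.93 cm^3


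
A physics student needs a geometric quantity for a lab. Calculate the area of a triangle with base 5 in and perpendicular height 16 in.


Shape: triangle
Base b = 5 in, Height h = 16 in
Formula: A = (1/2) * b * h
A = 0.5 * 5 * 16
A = 0.5 * 80
A = 40
40 in^2


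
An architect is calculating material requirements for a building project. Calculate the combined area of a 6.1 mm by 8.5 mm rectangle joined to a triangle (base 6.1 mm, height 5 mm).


Composite shape: rectangle + triangle
Rectangle area = 6.1 * 8.5 = 51.85
Triangle area = 0.5 * 6.1 * 5 = 15.25
Total = 51.85 + 15.25
Total = 67.1
67.1 mm^2


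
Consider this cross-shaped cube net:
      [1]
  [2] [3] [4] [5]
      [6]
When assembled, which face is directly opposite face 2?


Net: cross layout. Take square 3 as the base (bottom).
Fold the four squares in the horizontal row up around 3: 2 -> left, 4 -> right, 5 wraps to the top.
Fold 1 and 6 up from 3: 1 -> back, 6 -> front.
Opposite pairs are therefore: (1, 6), (2, 4), (3, 5).
Face 2 is opposite face 4.
face 4


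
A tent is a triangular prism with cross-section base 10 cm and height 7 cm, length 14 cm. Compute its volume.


Shape: triangular prism
Triangle base = 10 cm, triangle height = 7 cm, prism length L = 14 cm
Formula: V = (1/2 * b * h_tri) * L
Cross-section area = 0.5 * 10 * 7 = 35
V = 35 * 14
V = 490
490 cm^3


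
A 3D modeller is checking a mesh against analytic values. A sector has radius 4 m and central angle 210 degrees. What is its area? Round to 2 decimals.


Shape: circular sector
Radius r = 4 m, Angle = 210 degrees
Formula: A = (angle/360) * pi * r^2
r^2 = 16
Fraction of circle = 210/360
A = (210/360) * pi * 16
A = 9.333333 * pi
A = 29.32
29.32 m^2


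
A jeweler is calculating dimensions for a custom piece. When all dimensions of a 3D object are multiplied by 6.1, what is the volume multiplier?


Linear scale factor k = 6.1
Rule: under a linear scaling by k, volumes scale by k^3.
k^3 = 6.1 * 6.1 * 6.1
k^3 = 37.21 * 6.1
k^3 = 226.981
Volume scales by a factor of 226.981.
226.981 (dimensionless)


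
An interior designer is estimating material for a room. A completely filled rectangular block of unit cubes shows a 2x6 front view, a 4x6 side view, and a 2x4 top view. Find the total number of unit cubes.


Orthographic views of a solid rectangular block:
Front view 2 x 6 -> length = 2, height = 6
Side view 4 x 6 -> width = 4, height = 6 (consistent)
Top view 2 x 4 -> confirms length = 2, width = 4
The block is 2 x 4 x 6.
Total unit cubes = 2 * 4 * 6 = 48
48 unit cubes


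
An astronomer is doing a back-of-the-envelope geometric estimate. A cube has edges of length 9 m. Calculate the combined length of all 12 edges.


Shape: cube
Side s = 9 m
A cube has 12 edges, all equal.
Formula: total edge length = 12 * s
Total = 12 * 9
Total = 108
108 m


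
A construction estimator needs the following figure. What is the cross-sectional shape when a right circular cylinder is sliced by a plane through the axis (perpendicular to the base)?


Solid: right circular cylinder
Cutting plane: through the axis (perpendicular to the base)
Visualize the intersection of the plane with the solid's surface.
The boundary of the cut region is a rectangle.
rectangle


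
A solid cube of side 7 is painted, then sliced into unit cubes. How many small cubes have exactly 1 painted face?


Large cube: 7 x 7 x 7, cut into unit cubes.
n = 7, so n - 2 = 5
Cubes with 1 painted face lie in the interior of each face.
A cube has 6 faces; each contributes (n - 2)^2 = 25 such cubes.
Count = 6 * 25 = 150
150 unit cubes


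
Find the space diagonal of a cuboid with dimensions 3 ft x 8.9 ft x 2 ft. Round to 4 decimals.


Shape: rectangular box (space diagonal)
l = 3 ft, w = 8.9 ft, h = 2 ft
Visualize: the diagonal of the base, then a right triangle with that diagonal and the height.
Formula: d = sqrt(l^2 + w^2 + h^2)
l^2 + w^2 + h^2 = 9 + 79.21 + 4 = 92.21
d = sqrt(92.21)
d = 9.6026
9.6026 ft


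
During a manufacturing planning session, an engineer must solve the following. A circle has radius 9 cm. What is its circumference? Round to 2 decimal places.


Shape: circle
Radius r = 9 cm
Formula: C = 2 * pi * r
C = 2 * pi * 9
C = 18 * pi
C = 56.55
56.55 cm


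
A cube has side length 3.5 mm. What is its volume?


Shape: cube
Side s = 3.5 mm
Formula: V = s^3
V = 3.5 * 3.5 * 3.5
V = 12.25 * 3.5
V = 42.875
42.875 mm^3


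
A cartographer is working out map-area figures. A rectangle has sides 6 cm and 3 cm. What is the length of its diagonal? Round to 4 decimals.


Shape: rectangle (diagonal via Pythagoras)
Sides: 6 cm and 3 cm
Formula: d = sqrt(l^2 + w^2)
l^2 = 36, w^2 = 9
l^2 + w^2 = 45
d = sqrt(45)
d = 6.7082
6.7082 cm


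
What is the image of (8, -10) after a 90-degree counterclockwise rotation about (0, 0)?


Transformation: rotation about the origin
Original point: (8, -10)
Rule for 90 deg counterclockwise: (x, y) -> (-y, x)
Apply: (8, -10) -> (10, 8)
(10, 8)


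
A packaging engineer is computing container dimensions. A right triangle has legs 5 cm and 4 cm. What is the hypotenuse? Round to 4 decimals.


Shape: right triangle
Legs a = 5 cm, b = 4 cm
Formula: c = sqrt(a^2 + b^2)
a^2 = 25, b^2 = 16
a^2 + b^2 = 41
c = sqrt(41)
c = 6.4031
6.4031 cm


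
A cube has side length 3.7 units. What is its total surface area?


Shape: cube
Side s = 3.7 units
A cube has 6 square faces.
Formula: SA = 6 * s^2
s^2 = 13.69
SA = 6 * 13.69
SA = 82.14
82.14 units^2


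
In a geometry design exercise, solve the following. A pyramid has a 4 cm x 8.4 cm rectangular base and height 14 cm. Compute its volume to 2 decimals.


Shape: rectangular pyramid
Base: 4 cm x 8.4 cm, Height h = 14 cm
Formula: V = (1/3) * base_area * h
base_area = 4 * 8.4 = 33.6
base_area * h = 33.6 * 14 = 470.4
V = 470.4 / 3
V = 156.8
156.8 cm^3


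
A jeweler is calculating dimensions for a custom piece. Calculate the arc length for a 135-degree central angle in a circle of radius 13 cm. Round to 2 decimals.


Shape: circular arc
Radius r = 13 cm, Angle = 135 degrees
Formula: L = (angle/360) * 2 * pi * r
2 * pi * r = 26 * pi
L = (135/360) * 26 * pi
L = 9.75 * pi
L = 30.63
30.63 cm


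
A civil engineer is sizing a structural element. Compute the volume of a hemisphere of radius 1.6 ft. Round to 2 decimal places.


Shape: hemisphere (half of a sphere)
Radius r = 1.6 ft
Formula: V = (1/2) * (4/3) * pi * r^3 = (2/3) * pi * r^3
r^3 = 4.096
(2/3) * 4.096 = 2.730667
V = 2.730667 * pi
V = 8.58
8.58 ft^3


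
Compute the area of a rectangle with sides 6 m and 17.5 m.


Shape: rectangle
Length l = 6 m, Width w = 17.5 m
Formula: A = l * w
A = 6 * 17.5
A = 105
105 m^2


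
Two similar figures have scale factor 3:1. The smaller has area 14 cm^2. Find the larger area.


Linear scale factor k = 3
Original area = 14 cm^2
Rule: under a linear scaling by k, areas scale by k^2.
k^2 = 3^2 = 9
New area = 14 * 9
New area = 126
126 cm^2


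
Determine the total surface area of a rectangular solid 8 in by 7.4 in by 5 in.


Shape: rectangular prism
l = 8 in, w = 7.4 in, h = 5 in
Formula: SA = 2(lw + lh + wh)
lw = 59.2, lh = 40, wh = 37
lw + lh + wh = 136.2
SA = 2 * 136.2
SA = 272.4
272.4 in^2


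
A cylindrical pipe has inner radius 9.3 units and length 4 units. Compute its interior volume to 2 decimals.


Shape: cylinder
Radius r = 9.3 units, Height h = 4 units
Formula: V = pi * r^2 * h
r^2 = 86.49
V = pi * 86.49 * 4
V = 345.96 * pi
V = 1086.87
1086.87 units^3


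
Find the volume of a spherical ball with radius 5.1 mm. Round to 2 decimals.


Shape: sphere
Radius r = 5.1 mm
Formula: V = (4/3) * pi * r^3
r^3 = 132.651
(4/3) * 132.651 = 176.868
V = 176.868 * pi
V = 555.65
555.65 mm^3


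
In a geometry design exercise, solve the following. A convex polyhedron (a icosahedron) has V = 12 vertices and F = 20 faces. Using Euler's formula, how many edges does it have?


Polyhedron: icosahedron
Euler's formula for convex polyhedra: V - E + F = 2
Given: V = 12 vertices and F = 20 faces
Solve for E:
E = V + F - 2 = 12 + 20 - 2 = 30
30 edges


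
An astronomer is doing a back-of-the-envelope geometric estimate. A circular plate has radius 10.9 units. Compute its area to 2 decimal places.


Shape: circle
Radius r = 10.9 units
Formula: A = pi * r^2
r^2 = 10.9^2 = 118.81
A = pi * 118.81
A = 373.25
373.25 units^2


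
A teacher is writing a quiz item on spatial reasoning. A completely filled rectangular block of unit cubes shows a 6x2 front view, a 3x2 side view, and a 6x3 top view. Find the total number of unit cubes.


Orthographic views of a solid rectangular block:
Front view 6 x 2 -> length = 6, height = 2
Side view 3 x 2 -> width = 3, height = 2 (consistent)
Top view 6 x 3 -> confirms length = 6, width = 3
The block is 6 x 3 x 2.
Total unit cubes = 6 * 3 * 2 = 36
36 unit cubes


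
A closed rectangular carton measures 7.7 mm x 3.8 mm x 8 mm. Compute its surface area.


Shape: rectangular prism
l = 7.7 mm, w = 3.8 mm, h = 8 mm
Formula: SA = 2(lw + lh + wh)
lw = 29.26, lh = 61.6, wh = 30.4
lw + lh + wh = 121.26
SA = 2 * 121.26
SA = 242.52
242.52 mm^2


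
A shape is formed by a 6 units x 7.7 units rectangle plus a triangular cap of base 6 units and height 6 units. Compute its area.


Composite shape: rectangle + triangle
Rectangle area = 6 * 7.7 = 46.2
Triangle area = 0.5 * 6 * 6 = 18
Total = 46.2 + 18
Total = 64.2
64.2 units^2


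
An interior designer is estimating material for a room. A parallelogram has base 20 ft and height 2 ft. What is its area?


Shape: parallelogram
Base b = 20 ft, Height h = 2 ft
Formula: A = b * h
A = 20 * 2
A = 40
40 ft^2


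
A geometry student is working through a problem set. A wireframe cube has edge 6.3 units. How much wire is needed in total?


Shape: cube
Side s = 6.3 units
A cube has 12 edges, all equal.
Formula: total edge length = 12 * s
Total = 12 * 6.3
Total = 75.6
75.6 units


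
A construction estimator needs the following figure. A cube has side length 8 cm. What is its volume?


Shape: cube
Side s = 8 cm
Formula: V = s^3
V = 8 * 8 * 8
V = 64 * 8
V = 512
512 cm^3


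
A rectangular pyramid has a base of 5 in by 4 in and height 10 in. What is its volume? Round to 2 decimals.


Shape: rectangular pyramid
Base: 5 in x 4 in, Height h = 10 in
Formula: V = (1/3) * base_area * h
base_area = 5 * 4 = 20
base_area * h = 20 * 10 = 200
V = 200 / 3
V = 66.67
66.67 in^3


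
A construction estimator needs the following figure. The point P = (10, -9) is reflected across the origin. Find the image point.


Transformation: reflection
Original point: (10, -9)
Rule for reflection through the origin: (x, y) -> (-x, -y)
Apply: (10, -9) -> (-10, 9)
(-10, 9)


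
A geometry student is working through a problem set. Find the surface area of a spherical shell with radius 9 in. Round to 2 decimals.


Shape: sphere
Radius r = 9 in
Formula: SA = 4 * pi * r^2
r^2 = 81
SA = 4 * pi * 81
SA = 324 * pi
SA = 1017.88
1017.88 in^2


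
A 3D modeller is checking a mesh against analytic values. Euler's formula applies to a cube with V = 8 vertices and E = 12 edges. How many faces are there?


Polyhedron: cube
Euler's formula for convex polyhedra: V - E + F = 2
Given: V = 8 vertices and E = 12 edges
Solve for F:
F = 2 + E - V = 2 + 12 - 8 = 6
6 faces


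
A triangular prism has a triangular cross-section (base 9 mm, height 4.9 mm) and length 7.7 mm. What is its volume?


Shape: triangular prism
Triangle base = 9 mm, triangle height = 4.9 mm, prism length L = 7.7 mm
Formula: V = (1/2 * b * h_tri) * L
Cross-section area = 0.5 * 9 * 4.9 = 22.05
V = 22.05 * 7.7
V = 169.785
169.785 mm^3


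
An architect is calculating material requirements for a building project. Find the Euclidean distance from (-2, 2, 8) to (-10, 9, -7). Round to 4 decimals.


3D distance between two points
P1 = (-2, 2, 8), P2 = (-10, 9, -7)
Formula: d = sqrt((x2-x1)^2 + (y2-y1)^2 + (z2-z1)^2)
dx = -10 - -2 = -8
dy = 9 - 2 = 7
dz = -7 - 8 = -15
dx^2 + dy^2 + dz^2 = 64 + 49 + 225 = 338
d = sqrt(338)
d = 18.3848
18.3848 units


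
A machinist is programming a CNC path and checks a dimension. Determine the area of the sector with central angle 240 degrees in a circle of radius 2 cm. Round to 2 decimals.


Shape: circular sector
Radius r = 2 cm, Angle = 240 degrees
Formula: A = (angle/360) * pi * r^2
r^2 = 4
Fraction of circle = 240/360
A = (240/360) * pi * 4
A = 2.666667 * pi
A = 8.38
8.38 cm^2


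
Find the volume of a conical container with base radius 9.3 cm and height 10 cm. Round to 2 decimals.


Shape: cone
Radius r = 9.3 cm, Height h = 10 cm
Formula: V = (1/3) * pi * r^2 * h
r^2 = 86.49
pi * r^2 * h = pi * 86.49 * 10 = 864.9 * pi
V = 864.9 * pi / 3
V = 905.72
905.72 cm^3


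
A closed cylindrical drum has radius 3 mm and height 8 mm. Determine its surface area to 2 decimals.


Shape: closed cylinder
Radius r = 3 mm, Height h = 8 mm
Formula: SA = 2*pi*r^2 + 2*pi*r*h = 2*pi*r*(r + h)
r + h = 11
2 * r * (r + h) = 2 * 3 * 11 = 66
SA = 66 * pi
SA = 207.35
207.35 mm^2


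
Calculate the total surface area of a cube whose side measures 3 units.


Shape: cube
Side s = 3 units
A cube has 6 square faces.
Formula: SA = 6 * s^2
s^2 = 9
SA = 6 * 9
SA = 54
54 units^2


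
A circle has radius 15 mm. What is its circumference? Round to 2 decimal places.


Shape: circle
Radius r = 15 mm
Formula: C = 2 * pi * r
C = 2 * pi * 15
C = 30 * pi
C = 94.25
94.25 mm


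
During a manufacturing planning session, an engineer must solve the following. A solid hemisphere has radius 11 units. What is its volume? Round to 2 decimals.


Shape: hemisphere (half of a sphere)
Radius r = 11 units
Formula: V = (1/2) * (4/3) * pi * r^3 = (2/3) * pi * r^3
r^3 = 1331
(2/3) * 1331 = 887.333333
V = 887.333333 * pi
V = 2787.64
2787.64 units^3


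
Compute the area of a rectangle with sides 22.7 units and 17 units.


Shape: rectangle
Length l = 22.7 units, Width w = 17 units
Formula: A = l * w
A = 22.7 * 17
A = 385.9
385.9 units^2


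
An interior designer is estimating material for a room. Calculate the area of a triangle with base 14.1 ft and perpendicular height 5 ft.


Shape: triangle
Base b = 14.1 ft, Height h = 5 ft
Formula: A = (1/2) * b * h
A = 0.5 * 14.1 * 5
A = 0.5 * 70.5
A = 35.25
35.25 ft^2


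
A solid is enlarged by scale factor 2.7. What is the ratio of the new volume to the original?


Linear scale factor k = 2.7
Rule: under a linear scaling by k, volumes scale by k^3.
k^3 = 2.7 * 2.7 * 2.7
k^3 = 7.29 * 2.7
k^3 = 19.683
Volume scales by a factor of 19.683.
19.683 (dimensionless)


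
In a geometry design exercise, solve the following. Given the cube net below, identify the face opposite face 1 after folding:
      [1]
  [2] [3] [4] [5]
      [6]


Net: cross layout. Take square 3 as the base (bottom).
Fold the four squares in the horizontal row up around 3: 2 -> left, 4 -> right, 5 wraps to the top.
Fold 1 and 6 up from 3: 1 -> back, 6 -> front.
Opposite pairs are therefore: (1, 6), (2, 4), (3, 5).
Face 1 is opposite face 6.
face 6


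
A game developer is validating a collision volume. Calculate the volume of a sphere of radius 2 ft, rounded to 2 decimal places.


Shape: sphere
Radius r = 2 ft
Formula: V = (4/3) * pi * r^3
r^3 = 8
(4/3) * 8 = 10.666667
V = 10.666667 * pi
V = 33.51
33.51 ft^3


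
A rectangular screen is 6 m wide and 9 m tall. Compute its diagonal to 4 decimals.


Shape: rectangle (diagonal via Pythagoras)
Sides: 6 m and 9 m
Formula: d = sqrt(l^2 + w^2)
l^2 = 36, w^2 = 81
l^2 + w^2 = 117
d = sqrt(117)
d = 10.8167
10.8167 m


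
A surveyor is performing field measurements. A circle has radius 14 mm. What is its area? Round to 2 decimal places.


Shape: circle
Radius r = 14 mm
Formula: A = pi * r^2
r^2 = 14^2 = 196
A = pi * 196
A = 615.75
615.75 mm^2


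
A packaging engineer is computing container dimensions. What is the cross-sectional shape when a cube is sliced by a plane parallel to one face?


Solid: cube
Cutting plane: parallel to one face
Visualize the intersection of the plane with the solid's surface.
The boundary of the cut region is a square.
square


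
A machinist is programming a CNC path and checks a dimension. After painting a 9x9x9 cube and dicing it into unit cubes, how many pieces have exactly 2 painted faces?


Large cube: 9 x 9 x 9, cut into unit cubes.
n = 9, so n - 2 = 7
Cubes with 2 painted faces lie along the edges, excluding corners.
A cube has 12 edges; each contributes (n - 2) = 7 such cubes.
Count = 12 * 7 = 84
84 unit cubes


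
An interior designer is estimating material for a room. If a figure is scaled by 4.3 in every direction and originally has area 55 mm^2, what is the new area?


Linear scale factor k = 4.3
Original area = 55 mm^2
Rule: under a linear scaling by k, areas scale by k^2.
k^2 = 4.3^2 = 18.49
New area = 55 * 18.49
New area = 1016.95
1016.95 mm^2


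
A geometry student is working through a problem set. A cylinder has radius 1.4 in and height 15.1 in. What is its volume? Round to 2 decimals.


Shape: cylinder
Radius r = 1.4 in, Height h = 15.1 in
Formula: V = pi * r^2 * h
r^2 = 1.96
V = pi * 1.96 * 15.1
V = 29.596 * pi
V = 92.98
92.98 in^3


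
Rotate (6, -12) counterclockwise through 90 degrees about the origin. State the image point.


Transformation: rotation about the origin
Original point: (6, -12)
Rule for 90 deg counterclockwise: (x, y) -> (-y, x)
Apply: (6, -12) -> (12, 6)
(12, 6)


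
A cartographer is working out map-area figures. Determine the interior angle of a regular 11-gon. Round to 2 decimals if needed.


Shape: regular hendecagon (11 sides)
Formula: interior angle = (n - 2) * 180 / n
(n - 2) = 9
(n - 2) * 180 = 1620
angle = 1620 / 11
angle = 147.27
147.27 degrees


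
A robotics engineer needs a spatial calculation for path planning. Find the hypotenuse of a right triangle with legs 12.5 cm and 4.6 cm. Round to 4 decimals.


Shape: right triangle
Legs a = 12.5 cm, b = 4.6 cm
Formula: c = sqrt(a^2 + b^2)
a^2 = 156.25, b^2 = 21.16
a^2 + b^2 = 177.41
c = sqrt(177.41)
c = 13.3195
13.3195 cm


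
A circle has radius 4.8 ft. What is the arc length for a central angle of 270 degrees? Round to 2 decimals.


Shape: circular arc
Radius r = 4.8 ft, Angle = 270 degrees
Formula: L = (angle/360) * 2 * pi * r
2 * pi * r = 9.6 * pi
L = (270/360) * 9.6 * pi
L = 7.2 * pi
L = 22.62
22.62 ft


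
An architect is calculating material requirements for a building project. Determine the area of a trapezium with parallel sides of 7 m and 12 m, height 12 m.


Shape: trapezoid
Parallel sides a = 7 m, b = 12 m; Height h = 12 m
Formula: A = (a + b) * h / 2
a + b = 7 + 12 = 19
A = 19 * 12 / 2
A = 228 / 2
A = 114
114 m^2


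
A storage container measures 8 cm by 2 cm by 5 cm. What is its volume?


Shape: rectangular prism
l = 8 cm, w = 2 cm, h = 5 cm
Formula: V = l * w * h
V = 8 * 2 * 5
V = 16 * 5
V = 80
80 cm^3


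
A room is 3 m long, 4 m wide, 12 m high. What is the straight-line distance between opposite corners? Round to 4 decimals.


Shape: rectangular box (space diagonal)
l = 3 m, w = 4 m, h = 12 m
Visualize: the diagonal of the base, then a right triangle with that diagonal and the height.
Formula: d = sqrt(l^2 + w^2 + h^2)
l^2 + w^2 + h^2 = 9 + 16 + 144 = 169
d = sqrt(169)
d = 13.0
13 m


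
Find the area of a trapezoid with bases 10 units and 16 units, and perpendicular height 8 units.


Shape: trapezoid
Parallel sides a = 10 units, b = 16 units; Height h = 8 units
Formula: A = (a + b) * h / 2
a + b = 10 + 16 = 26
A = 26 * 8 / 2
A = 208 / 2
A = 104
104 units^2


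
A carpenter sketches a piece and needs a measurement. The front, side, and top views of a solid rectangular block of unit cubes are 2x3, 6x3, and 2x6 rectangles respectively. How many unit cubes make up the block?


Orthographic views of a solid rectangular block:
Front view 2 x 3 -> length = 2, height = 3
Side view 6 x 3 -> width = 6, height = 3 (consistent)
Top view 2 x 6 -> confirms length = 2, width = 6
The block is 2 x 6 x 3.
Total unit cubes = 2 * 6 * 3 = 36
36 unit cubes


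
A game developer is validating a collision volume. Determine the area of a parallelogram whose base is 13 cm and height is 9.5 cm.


Shape: parallelogram
Base b = 13 cm, Height h = 9.5 cm
Formula: A = b * h
A = 13 * 9.5
A = 123.5
123.5 cm^2


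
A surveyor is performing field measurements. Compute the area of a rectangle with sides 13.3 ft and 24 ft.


Shape: rectangle
Length l = 13.3 ft, Width w = 24 ft
Formula: A = l * w
A = 13.3 * 24
A = 319.2
319.2 ft^2


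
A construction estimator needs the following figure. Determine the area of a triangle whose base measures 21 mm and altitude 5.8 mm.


Shape: triangle
Base b = 21 mm, Height h = 5.8 mm
Formula: A = (1/2) * b * h
A = 0.5 * 21 * 5.8
A = 0.5 * 121.8
A = 60.9
60.9 mm^2


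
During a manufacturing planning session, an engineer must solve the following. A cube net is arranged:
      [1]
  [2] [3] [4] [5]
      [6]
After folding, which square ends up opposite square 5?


Net: cross layout. Take square 3 as the base (bottom).
Fold the four squares in the horizontal row up around 3: 2 -> left, 4 -> right, 5 wraps to the top.
Fold 1 and 6 up from 3: 1 -> back, 6 -> front.
Opposite pairs are therefore: (1, 6), (2, 4), (3, 5).
Face 5 is opposite face 3.
face 3


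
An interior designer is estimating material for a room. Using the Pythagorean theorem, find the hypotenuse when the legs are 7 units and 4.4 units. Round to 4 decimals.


Shape: right triangle
Legs a = 7 units, b = 4.4 units
Formula: c = sqrt(a^2 + b^2)
a^2 = 49, b^2 = 19.36
a^2 + b^2 = 68.36
c = sqrt(68.36)
c = 8.268
8.268 units


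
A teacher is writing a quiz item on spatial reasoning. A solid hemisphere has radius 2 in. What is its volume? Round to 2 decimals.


Shape: hemisphere (half of a sphere)
Radius r = 2 in
Formula: V = (1/2) * (4/3) * pi * r^3 = (2/3) * pi * r^3
r^3 = 8
(2/3) * 8 = 5.333333
V = 5.333333 * pi
V = 16.76
16.76 in^3


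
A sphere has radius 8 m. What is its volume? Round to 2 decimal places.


Shape: sphere
Radius r = 8 m
Formula: V = (4/3) * pi * r^3
r^3 = 512
(4/3) * 512 = 682.666667
V = 682.666667 * pi
V = 2144.66
2144.66 m^3


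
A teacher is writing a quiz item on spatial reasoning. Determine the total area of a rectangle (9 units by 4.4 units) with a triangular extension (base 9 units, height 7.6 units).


Composite shape: rectangle + triangle
Rectangle area = 9 * 4.4 = 39.6
Triangle area = 0.5 * 9 * 7.6 = 34.2
Total = 39.6 + 34.2
Total = 73.8
73.8 units^2


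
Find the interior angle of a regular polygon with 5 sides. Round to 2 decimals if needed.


Shape: regular pentagon (5 sides)
Formula: interior angle = (n - 2) * 180 / n
(n - 2) = 3
(n - 2) * 180 = 540
angle = 540 / 5
angle = 108
108 degrees


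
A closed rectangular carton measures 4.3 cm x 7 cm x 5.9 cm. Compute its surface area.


Shape: rectangular prism
l = 4.3 cm, w = 7 cm, h = 5.9 cm
Formula: SA = 2(lw + lh + wh)
lw = 30.1, lh = 25.37, wh = 41.3
lw + lh + wh = 96.77
SA = 2 * 96.77
SA = 193.54
193.54 cm^2


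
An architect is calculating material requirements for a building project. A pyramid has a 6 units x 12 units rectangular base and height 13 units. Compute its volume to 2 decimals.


Shape: rectangular pyramid
Base: 6 units x 12 units, Height h = 13 units
Formula: V = (1/3) * base_area * h
base_area = 6 * 12 = 72
base_area * h = 72 * 13 = 936
V = 936 / 3
V = 312
312 units^3


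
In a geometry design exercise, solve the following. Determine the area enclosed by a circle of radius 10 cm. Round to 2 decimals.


Shape: circle
Radius r = 10 cm
Formula: A = pi * r^2
r^2 = 10^2 = 100
A = pi * 100
A = 314.16
314.16 cm^2


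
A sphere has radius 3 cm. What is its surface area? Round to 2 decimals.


Shape: sphere
Radius r = 3 cm
Formula: SA = 4 * pi * r^2
r^2 = 9
SA = 4 * pi * 9
SA = 36 * pi
SA = 113.1
113.1 cm^2


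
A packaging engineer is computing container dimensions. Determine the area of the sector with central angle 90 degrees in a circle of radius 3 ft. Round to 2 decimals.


Shape: circular sector
Radius r = 3 ft, Angle = 90 degrees
Formula: A = (angle/360) * pi * r^2
r^2 = 9
Fraction of circle = 90/360
A = (90/360) * pi * 9
A = 2.25 * pi
A = 7.07
7.07 ft^2


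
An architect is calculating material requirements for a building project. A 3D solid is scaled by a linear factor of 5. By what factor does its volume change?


Linear scale factor k = 5
Rule: under a linear scaling by k, volumes scale by k^3.
k^3 = 5 * 5 * 5
k^3 = 25 * 5
k^3 = 125
Volume scales by a factor of 125.
125 (dimensionless)


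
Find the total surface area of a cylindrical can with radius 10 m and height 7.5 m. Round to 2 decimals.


Shape: closed cylinder
Radius r = 10 m, Height h = 7.5 m
Formula: SA = 2*pi*r^2 + 2*pi*r*h = 2*pi*r*(r + h)
r + h = 17.5
2 * r * (r + h) = 2 * 10 * 17.5 = 350
SA = 350 * pi
SA = 1099.56
1099.56 m^2


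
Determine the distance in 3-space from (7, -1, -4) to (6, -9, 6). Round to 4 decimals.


3D distance between two points
P1 = (7, -1, -4), P2 = (6, -9, 6)
Formula: d = sqrt((x2-x1)^2 + (y2-y1)^2 + (z2-z1)^2)
dx = 6 - 7 = -1
dy = -9 - -1 = -8
dz = 6 - -4 = 10
dx^2 + dy^2 + dz^2 = 1 + 64 + 100 = 165
d = sqrt(165)
d = 12.8452
12.8452 units


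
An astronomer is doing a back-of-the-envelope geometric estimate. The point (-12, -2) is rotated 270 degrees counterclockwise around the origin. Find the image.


Transformation: rotation about the origin
Original point: (-12, -2)
Rule for 270 deg counterclockwise: (x, y) -> (y, -x)
Apply: (-12, -2) -> (-2, 12)
(-2, 12)


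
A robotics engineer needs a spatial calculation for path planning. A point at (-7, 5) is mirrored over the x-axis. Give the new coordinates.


Transformation: reflection
Original point: (-7, 5)
Rule for reflection over the x-axis: (x, y) -> (x, -y)
Apply: (-7, 5) -> (-7, -5)
(-7, -5)


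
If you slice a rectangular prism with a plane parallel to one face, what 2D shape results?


Solid: rectangular prism
Cutting plane: parallel to one face
Visualize the intersection of the plane with the solid's surface.
The boundary of the cut region is a rectangle.
rectangle


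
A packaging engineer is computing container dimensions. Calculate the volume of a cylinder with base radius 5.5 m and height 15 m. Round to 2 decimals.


Shape: cylinder
Radius r = 5.5 m, Height h = 15 m
Formula: V = pi * r^2 * h
r^2 = 30.25
V = pi * 30.25 * 15
V = 453.75 * pi
V = 1425.5
1425.5 m^3


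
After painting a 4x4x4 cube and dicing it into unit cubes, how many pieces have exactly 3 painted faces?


Large cube: 4 x 4 x 4, cut into unit cubes.
Cubes with 3 painted faces are at the corners. A cube always has 8 corners.
Count = 8
8 unit cubes


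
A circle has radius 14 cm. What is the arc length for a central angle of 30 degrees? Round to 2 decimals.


Shape: circular arc
Radius r = 14 cm, Angle = 30 degrees
Formula: L = (angle/360) * 2 * pi * r
2 * pi * r = 28 * pi
L = (30/360) * 28 * pi
L = 2.333333 * pi
L = 7.33
7.33 cm


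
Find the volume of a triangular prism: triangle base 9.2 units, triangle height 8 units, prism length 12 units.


Shape: triangular prism
Triangle base = 9.2 units, triangle height = 8 units, prism length L = 12 units
Formula: V = (1/2 * b * h_tri) * L
Cross-section area = 0.5 * 9.2 * 8 = 36.8
V = 36.8 * 12
V = 441.6
441.6 units^3


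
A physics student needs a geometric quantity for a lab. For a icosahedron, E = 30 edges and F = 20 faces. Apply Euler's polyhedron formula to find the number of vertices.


Polyhedron: icosahedron
Euler's formula for convex polyhedra: V - E + F = 2
Given: E = 30 edges and F = 20 faces
Solve for V:
V = 2 + E - F = 2 + 30 - 20 = 12
12 vertices


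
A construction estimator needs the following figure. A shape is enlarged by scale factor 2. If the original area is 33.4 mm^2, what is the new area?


Linear scale factor k = 2
Original area = 33.4 mm^2
Rule: under a linear scaling by k, areas scale by k^2.
k^2 = 2^2 = 4
New area = 33.4 * 4
New area = 133.6
133.6 mm^2


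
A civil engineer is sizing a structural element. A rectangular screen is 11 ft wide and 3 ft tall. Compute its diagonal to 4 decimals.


Shape: rectangle (diagonal via Pythagoras)
Sides: 11 ft and 3 ft
Formula: d = sqrt(l^2 + w^2)
l^2 = 121, w^2 = 9
l^2 + w^2 = 130
d = sqrt(130)
d = 11.4018
11.4018 ft


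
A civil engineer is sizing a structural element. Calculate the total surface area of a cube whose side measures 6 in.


Shape: cube
Side s = 6 in
A cube has 6 square faces.
Formula: SA = 6 * s^2
s^2 = 36
SA = 6 * 36
SA = 216
216 in^2


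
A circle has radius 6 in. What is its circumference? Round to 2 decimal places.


Shape: circle
Radius r = 6 in
Formula: C = 2 * pi * r
C = 2 * pi * 6
C = 12 * pi
C = 37.7
37.7 in


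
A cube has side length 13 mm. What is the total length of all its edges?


Shape: cube
Side s = 13 mm
A cube has 12 edges, all equal.
Formula: total edge length = 12 * s
Total = 12 * 13
Total = 156
156 mm


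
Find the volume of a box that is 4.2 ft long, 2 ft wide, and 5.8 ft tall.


Shape: rectangular prism
l = 4.2 ft, w = 2 ft, h = 5.8 ft
Formula: V = l * w * h
V = 4.2 * 2 * 5.8
V = 8.4 * 5.8
V = 48.72
48.72 ft^3


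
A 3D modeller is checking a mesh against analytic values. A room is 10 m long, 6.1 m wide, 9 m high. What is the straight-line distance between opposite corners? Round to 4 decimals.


Shape: rectangular box (space diagonal)
l = 10 m, w = 6.1 m, h = 9 m
Visualize: the diagonal of the base, then a right triangle with that diagonal and the height.
Formula: d = sqrt(l^2 + w^2 + h^2)
l^2 + w^2 + h^2 = 100 + 37.21 + 81 = 218.21
d = sqrt(218.21)
d = 14.7719
14.7719 m


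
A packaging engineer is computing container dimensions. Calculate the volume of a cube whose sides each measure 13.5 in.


Shape: cube
Side s = 13.5 in
Formula: V = s^3
V = 13.5 * 13.5 * 13.5
V = 182.25 * 13.5
V = 2460.375
2460.375 in^3


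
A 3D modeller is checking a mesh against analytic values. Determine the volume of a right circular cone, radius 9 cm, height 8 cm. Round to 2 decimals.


Shape: cone
Radius r = 9 cm, Height h = 8 cm
Formula: V = (1/3) * pi * r^2 * h
r^2 = 81
pi * r^2 * h = pi * 81 * 8 = 648 * pi
V = 648 * pi / 3
V = 678.58
678.58 cm^3


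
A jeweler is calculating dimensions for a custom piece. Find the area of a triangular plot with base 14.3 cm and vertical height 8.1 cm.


Shape: triangle
Base b = 14.3 cm, Height h = 8.1 cm
Formula: A = (1/2) * b * h
A = 0.5 * 14.3 * 8.1
A = 0.5 * 115.83
A = 57.915
57.915 cm^2


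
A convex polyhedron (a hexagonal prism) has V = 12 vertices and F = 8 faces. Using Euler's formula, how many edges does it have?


Polyhedron: hexagonal prism
Euler's formula for convex polyhedra: V - E + F = 2
Given: V = 12 vertices and F = 8 faces
Solve for E:
E = V + F - 2 = 12 + 8 - 2 = 18
18 edges


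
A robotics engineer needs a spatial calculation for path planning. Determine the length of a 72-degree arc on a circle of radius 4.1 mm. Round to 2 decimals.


Shape: circular arc
Radius r = 4.1 mm, Angle = 72 degrees
Formula: L = (angle/360) * 2 * pi * r
2 * pi * r = 8.2 * pi
L = (72/360) * 8.2 * pi
L = 1.64 * pi
L = 5.15
5.15 mm


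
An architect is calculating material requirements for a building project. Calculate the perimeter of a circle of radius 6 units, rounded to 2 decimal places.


Shape: circle
Radius r = 6 units
Formula: C = 2 * pi * r
C = 2 * pi * 6
C = 12 * pi
C = 37.7
37.7 units


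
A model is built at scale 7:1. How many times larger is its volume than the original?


Linear scale factor k = 7
Rule: under a linear scaling by k, volumes scale by k^3.
k^3 = 7 * 7 * 7
k^3 = 49 * 7
k^3 = 343
Volume scales by a factor of 343.
343 (dimensionless)


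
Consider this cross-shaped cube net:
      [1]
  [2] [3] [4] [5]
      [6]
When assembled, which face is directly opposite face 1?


Net: cross layout. Take square 3 as the base (bottom).
Fold the four squares in the horizontal row up around 3: 2 -> left, 4 -> right, 5 wraps to the top.
Fold 1 and 6 up from 3: 1 -> back, 6 -> front.
Opposite pairs are therefore: (1, 6), (2, 4), (3, 5).
Face 1 is opposite face 6.
face 6


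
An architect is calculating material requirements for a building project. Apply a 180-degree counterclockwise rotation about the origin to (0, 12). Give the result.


Transformation: rotation about the origin
Original point: (0, 12)
Rule for 180 deg: (x, y) -> (-x, -y)
Apply: (0, 12) -> (0, -12)
(0, -12)


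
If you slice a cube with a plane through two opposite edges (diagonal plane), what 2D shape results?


Solid: cube
Cutting plane: through two opposite edges (diagonal plane)
Visualize the intersection of the plane with the solid's surface.
The boundary of the cut region is a rectangle.
rectangle


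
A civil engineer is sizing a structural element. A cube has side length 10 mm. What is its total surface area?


Shape: cube
Side s = 10 mm
A cube has 6 square faces.
Formula: SA = 6 * s^2
s^2 = 100
SA = 6 * 100
SA = 600
600 mm^2


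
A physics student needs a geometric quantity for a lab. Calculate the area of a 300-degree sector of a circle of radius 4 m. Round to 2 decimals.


Shape: circular sector
Radius r = 4 m, Angle = 300 degrees
Formula: A = (angle/360) * pi * r^2
r^2 = 16
Fraction of circle = 300/360
A = (300/360) * pi * 16
A = 13.333333 * pi
A = 41.89
41.89 m^2


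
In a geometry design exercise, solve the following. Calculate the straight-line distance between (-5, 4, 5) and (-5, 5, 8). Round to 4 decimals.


3D distance between two points
P1 = (-5, 4, 5), P2 = (-5, 5, 8)
Formula: d = sqrt((x2-x1)^2 + (y2-y1)^2 + (z2-z1)^2)
dx = -5 - -5 = 0
dy = 5 - 4 = 1
dz = 8 - 5 = 3
dx^2 + dy^2 + dz^2 = 0 + 1 + 9 = 10
d = sqrt(10)
d = 3.1623
3.1623 units


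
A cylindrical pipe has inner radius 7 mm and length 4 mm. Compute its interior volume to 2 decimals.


Shape: cylinder
Radius r = 7 mm, Height h = 4 mm
Formula: V = pi * r^2 * h
r^2 = 49
V = pi * 49 * 4
V = 196 * pi
V = 615.75
615.75 mm^3


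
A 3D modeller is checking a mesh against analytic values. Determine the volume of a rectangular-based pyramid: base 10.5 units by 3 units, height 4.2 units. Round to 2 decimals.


Shape: rectangular pyramid
Base: 10.5 units x 3 units, Height h = 4.2 units
Formula: V = (1/3) * base_area * h
base_area = 10.5 * 3 = 31.5
base_area * h = 31.5 * 4.2 = 132.3
V = 132.3 / 3
V = 44.1
44.1 units^3


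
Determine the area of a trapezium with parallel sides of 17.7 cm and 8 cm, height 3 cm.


Shape: trapezoid
Parallel sides a = 17.7 cm, b = 8 cm; Height h = 3 cm
Formula: A = (a + b) * h / 2
a + b = 17.7 + 8 = 25.7
A = 25.7 * 3 / 2
A = 77.1 / 2
A = 38.55
38.55 cm^2


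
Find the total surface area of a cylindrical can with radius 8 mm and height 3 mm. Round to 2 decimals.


Shape: closed cylinder
Radius r = 8 mm, Height h = 3 mm
Formula: SA = 2*pi*r^2 + 2*pi*r*h = 2*pi*r*(r + h)
r + h = 11
2 * r * (r + h) = 2 * 8 * 11 = 176
SA = 176 * pi
SA = 552.92
552.92 mm^2


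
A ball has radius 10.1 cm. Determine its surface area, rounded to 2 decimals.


Shape: sphere
Radius r = 10.1 cm
Formula: SA = 4 * pi * r^2
r^2 = 102.01
SA = 4 * pi * 102.01
SA = 408.04 * pi
SA = 1281.9
1281.9 cm^2


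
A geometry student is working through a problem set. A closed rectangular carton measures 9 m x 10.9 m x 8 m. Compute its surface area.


Shape: rectangular prism
l = 9 m, w = 10.9 m, h = 8 m
Formula: SA = 2(lw + lh + wh)
lw = 98.1, lh = 72, wh = 87.2
lw + lh + wh = 257.3
SA = 2 * 257.3
SA = 514.6
514.6 m^2


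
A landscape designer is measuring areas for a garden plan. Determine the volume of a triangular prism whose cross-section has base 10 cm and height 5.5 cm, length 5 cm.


Shape: triangular prism
Triangle base = 10 cm, triangle height = 5.5 cm, prism length L = 5 cm
Formula: V = (1/2 * b * h_tri) * L
Cross-section area = 0.5 * 10 * 5.5 = 27.5
V = 27.5 * 5
V = 137.5
137.5 cm^3
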